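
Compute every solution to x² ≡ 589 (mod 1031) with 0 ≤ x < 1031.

290, 741

Since 1031 ≡ 3 (mod 4), a square root of 589 is 589^((1031+1)/4) = 589^258 mod 1031.
Repeated squaring: 589^2≡505, 589^4≡368, 589^8≡363, 589^16≡832, 589^32≡423, 589^64≡566, 589^128≡746, 589^256≡807 (mod 1031).
589^258 = 589^(256+2) ≡ 290 (mod 1031).
Check: 290² = 84100 ≡ 589 (mod 1031). The two roots are 290 and 741.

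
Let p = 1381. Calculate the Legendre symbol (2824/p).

First reduce: 2824 ≡ 62 (mod 1381).
Pull out 2: since 1381 ≡ 5 (mod 8), (2/1381) = -1.
Reciprocity: 31 ≡ 3 and 1381 ≡ 1 (mod 4), so (31/1381) = +(1381/31).
Reduce top mod 31: now compute (17/31).
Reciprocity: 17 ≡ 1 and 31 ≡ 3 (mod 4), so (17/31) = +(31/17).
Reduce top mod 17: now compute (14/17).
Pull out 2: since 17 ≡ 1 (mod 8), (2/17) = +1.
Reciprocity: 7 ≡ 3 and 17 ≡ 1 (mod 4), so (7/17) = +(17/7).
Reduce top mod 7: now compute (3/7).
Reciprocity: 3 ≡ 3 and 7 ≡ 3 (mod 4), so (3/7) = −(7/3).
Reduce top mod 3: now compute (1/3).
Reached (1/3) = 1. Collecting the sign flips along the way, the symbol is +1.

1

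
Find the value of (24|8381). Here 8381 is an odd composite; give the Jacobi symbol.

Pull out 2^3: since 8381 ≡ 5 (mod 8), (2/8381) = -1, so (2/8381)^3 = -1.
Reciprocity: 3 ≡ 3 and 8381 ≡ 1 (mod 4), so (3/8381) = +(8381/3).
Reduce top mod 3: now compute (2/3).
Pull out 2: since 3 ≡ 3 (mod 8), (2/3) = -1.
Reached (1/3) = 1. Collecting the sign flips along the way, the symbol is +1.

1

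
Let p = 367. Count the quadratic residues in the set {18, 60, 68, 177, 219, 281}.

(18/367) = +1 → QR.
(60/367) = +1 → QR.
(68/367) = -1 → non-residue.
(177/367) = -1 → non-residue.
(219/367) = -1 → non-residue.
(281/367) = +1 → QR.
Total quadratic residues among the 6: 3.

3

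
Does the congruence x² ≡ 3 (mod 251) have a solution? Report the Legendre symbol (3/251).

Euler's criterion: (3/251) ≡ 3^125 (mod 251).
3^2 ≡ 9 (mod 251)
3^4 ≡ 81 (mod 251)
3^8 ≡ 35 (mod 251)
3^16 ≡ 221 (mod 251)
3^32 ≡ 147 (mod 251)
3^64 ≡ 23 (mod 251)
3^125 = 3^(64+32+16+8+4+1) ≡ 1 (mod 251).
Result is 1, so (3/251) = 1.

1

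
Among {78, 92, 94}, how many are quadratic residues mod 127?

1

(78/127) = -1 → non-residue.
(92/127) = -1 → non-residue.
(94/127) = +1 → QR.
Total quadratic residues among the 3: 1.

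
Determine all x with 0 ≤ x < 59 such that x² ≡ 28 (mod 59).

Since 59 ≡ 3 (mod 4), a square root of 28 is 28^((59+1)/4) = 28^15 mod 59.
Repeated squaring: 28^2≡17, 28^4≡53, 28^8≡36 (mod 59).
28^15 = 28^(8+4+2+1) ≡ 21 (mod 59).
Check: 21² = 441 ≡ 28 (mod 59). The two roots are 21 and 38.

21, 38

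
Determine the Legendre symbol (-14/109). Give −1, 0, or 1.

-1

Euler's criterion: (-14/109) ≡ 95^54 (mod 109).
95^2 ≡ 87 (mod 109)
95^4 ≡ 48 (mod 109)
95^8 ≡ 15 (mod 109)
95^16 ≡ 7 (mod 109)
95^32 ≡ 49 (mod 109)
95^54 = 95^(32+16+4+2) ≡ 108 (mod 109).
Result is 108 ≡ −1, so (-14/109) = −1.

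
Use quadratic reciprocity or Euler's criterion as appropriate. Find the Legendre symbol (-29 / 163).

1

Euler's criterion: (-29/163) ≡ 134^81 (mod 163).
134^2 ≡ 26 (mod 163)
134^4 ≡ 24 (mod 163)
134^8 ≡ 87 (mod 163)
134^16 ≡ 71 (mod 163)
134^32 ≡ 151 (mod 163)
134^64 ≡ 144 (mod 163)
134^81 = 134^(64+16+1) ≡ 1 (mod 163).
Result is 1, so (-29/163) = 1.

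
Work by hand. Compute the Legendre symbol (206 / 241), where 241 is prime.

Euler's criterion: (206/241) ≡ 206^120 (mod 241).
206^2 ≡ 20 (mod 241)
206^4 ≡ 159 (mod 241)
206^8 ≡ 217 (mod 241)
206^16 ≡ 94 (mod 241)
206^32 ≡ 160 (mod 241)
206^64 ≡ 54 (mod 241)
206^120 = 206^(64+32+16+8) ≡ 240 (mod 241).
Result is 240 ≡ −1, so (206/241) = −1.

-1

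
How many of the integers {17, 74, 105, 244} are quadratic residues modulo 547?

1

(17/547) = -1 → non-residue.
(74/547) = +1 → QR.
(105/547) = -1 → non-residue.
(244/547) = -1 → non-residue.
Total quadratic residues among the 4: 1.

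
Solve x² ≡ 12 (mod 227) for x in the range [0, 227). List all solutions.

100, 127

Since 227 ≡ 3 (mod 4), a square root of 12 is 12^((227+1)/4) = 12^57 mod 227.
Repeated squaring: 12^2≡144, 12^4≡79, 12^8≡112, 12^16≡59, 12^32≡76 (mod 227).
12^57 = 12^(32+16+8+1) ≡ 100 (mod 227).
Check: 100² = 10000 ≡ 12 (mod 227). The two roots are 100 and 127.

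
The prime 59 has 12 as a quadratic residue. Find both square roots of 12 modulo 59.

Since 59 ≡ 3 (mod 4), a square root of 12 is 12^((59+1)/4) = 12^15 mod 59.
Repeated squaring: 12^2≡26, 12^4≡27, 12^8≡21 (mod 59).
12^15 = 12^(8+4+2+1) ≡ 22 (mod 59).
Check: 22² = 484 ≡ 12 (mod 59). The two roots are 22 and 37.

22, 37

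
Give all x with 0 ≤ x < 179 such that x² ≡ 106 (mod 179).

74, 105

Since 179 ≡ 3 (mod 4), a square root of 106 is 106^((179+1)/4) = 106^45 mod 179.
Repeated squaring: 106^2≡138, 106^4≡70, 106^8≡67, 106^16≡14, 106^32≡17 (mod 179).
106^45 = 106^(32+8+4+1) ≡ 74 (mod 179).
Check: 74² = 5476 ≡ 106 (mod 179). The two roots are 74 and 105.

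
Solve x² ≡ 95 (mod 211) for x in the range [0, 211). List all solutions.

Since 211 ≡ 3 (mod 4), a square root of 95 is 95^((211+1)/4) = 95^53 mod 211.
Repeated squaring: 95^2≡163, 95^4≡194, 95^8≡78, 95^16≡176, 95^32≡170 (mod 211).
95^53 = 95^(32+16+4+1) ≡ 99 (mod 211).
Check: 99² = 9801 ≡ 95 (mod 211). The two roots are 99 and 112.

99, 112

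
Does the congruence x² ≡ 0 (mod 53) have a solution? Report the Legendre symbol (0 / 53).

Top reduces to 0: gcd > 1, so the symbol is 0.

0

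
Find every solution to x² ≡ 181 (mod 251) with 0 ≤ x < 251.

Since 251 ≡ 3 (mod 4), a square root of 181 is 181^((251+1)/4) = 181^63 mod 251.
Repeated squaring: 181^2≡131, 181^4≡93, 181^8≡115, 181^16≡173, 181^32≡60 (mod 251).
181^63 = 181^(32+16+8+4+2+1) ≡ 92 (mod 251).
Check: 92² = 8464 ≡ 181 (mod 251). The two roots are 92 and 159.

92, 159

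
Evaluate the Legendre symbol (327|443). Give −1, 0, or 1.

1

Reciprocity: 327 ≡ 3 and 443 ≡ 3 (mod 4), so (327/443) = −(443/327).
Reduce top mod 327: now compute (116/327).
Pull out 2^2: since 327 ≡ 7 (mod 8), (2/327) = +1, so (2/327)^2 = +1.
Reciprocity: 29 ≡ 1 and 327 ≡ 3 (mod 4), so (29/327) = +(327/29).
Reduce top mod 29: now compute (8/29).
Pull out 2^3: since 29 ≡ 5 (mod 8), (2/29) = -1, so (2/29)^3 = -1.
Reached (1/29) = 1. Collecting the sign flips along the way, the symbol is +1.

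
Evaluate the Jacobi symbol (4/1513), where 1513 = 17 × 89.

Pull out 2^2: since 1513 ≡ 1 (mod 8), (2/1513) = +1, so (2/1513)^2 = +1.
Reached (1/1513) = 1. Collecting the sign flips along the way, the symbol is +1.

1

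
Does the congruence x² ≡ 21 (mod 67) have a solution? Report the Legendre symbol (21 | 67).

Reciprocity: 21 ≡ 1 and 67 ≡ 3 (mod 4), so (21/67) = +(67/21).
Reduce top mod 21: now compute (4/21).
Pull out 2^2: since 21 ≡ 5 (mod 8), (2/21) = -1, so (2/21)^2 = +1.
Reached (1/21) = 1. Collecting the sign flips along the way, the symbol is +1.

1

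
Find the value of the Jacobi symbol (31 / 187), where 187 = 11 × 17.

-1

Reciprocity: 31 ≡ 3 and 187 ≡ 3 (mod 4), so (31/187) = −(187/31).
Reduce top mod 31: now compute (1/31).
Reached (1/31) = 1. Collecting the sign flips along the way, the symbol is -1.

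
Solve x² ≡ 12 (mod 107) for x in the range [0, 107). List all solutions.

36, 71

Since 107 ≡ 3 (mod 4), a square root of 12 is 12^((107+1)/4) = 12^27 mod 107.
Repeated squaring: 12^2≡37, 12^4≡85, 12^8≡56, 12^16≡33 (mod 107).
12^27 = 12^(16+8+2+1) ≡ 36 (mod 107).
Check: 36² = 1296 ≡ 12 (mod 107). The two roots are 36 and 71.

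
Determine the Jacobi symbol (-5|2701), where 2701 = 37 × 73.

First reduce: -5 ≡ 2696 (mod 2701).
Pull out 2^3: since 2701 ≡ 5 (mod 8), (2/2701) = -1, so (2/2701)^3 = -1.
Reciprocity: 337 ≡ 1 and 2701 ≡ 1 (mod 4), so (337/2701) = +(2701/337).
Reduce top mod 337: now compute (5/337).
Reciprocity: 5 ≡ 1 and 337 ≡ 1 (mod 4), so (5/337) = +(337/5).
Reduce top mod 5: now compute (2/5).
Pull out 2: since 5 ≡ 5 (mod 8), (2/5) = -1.
Reached (1/5) = 1. Collecting the sign flips along the way, the symbol is +1.

1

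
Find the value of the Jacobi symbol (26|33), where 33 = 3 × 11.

Pull out 2: since 33 ≡ 1 (mod 8), (2/33) = +1.
Reciprocity: 13 ≡ 1 and 33 ≡ 1 (mod 4), so (13/33) = +(33/13).
Reduce top mod 13: now compute (7/13).
Reciprocity: 7 ≡ 3 and 13 ≡ 1 (mod 4), so (7/13) = +(13/7).
Reduce top mod 7: now compute (6/7).
Pull out 2: since 7 ≡ 7 (mod 8), (2/7) = +1.
Reciprocity: 3 ≡ 3 and 7 ≡ 3 (mod 4), so (3/7) = −(7/3).
Reduce top mod 3: now compute (1/3).
Reached (1/3) = 1. Collecting the sign flips along the way, the symbol is -1.

-1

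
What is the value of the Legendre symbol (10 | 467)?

1

Euler's criterion: (10/467) ≡ 10^233 (mod 467).
10^2 ≡ 100 (mod 467)
10^4 ≡ 193 (mod 467)
10^8 ≡ 356 (mod 467)
10^16 ≡ 179 (mod 467)
10^32 ≡ 285 (mod 467)
10^64 ≡ 434 (mod 467)
10^128 ≡ 155 (mod 467)
10^233 = 10^(128+64+32+8+1) ≡ 1 (mod 467).
Result is 1, so (10/467) = 1.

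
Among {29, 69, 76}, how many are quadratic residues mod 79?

(29/79) = -1 → non-residue.
(69/79) = -1 → non-residue.
(76/79) = +1 → QR.
Total quadratic residues among the 3: 1.

1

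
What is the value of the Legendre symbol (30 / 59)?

Euler's criterion: (30/59) ≡ 30^29 (mod 59).
30^2 ≡ 15 (mod 59)
30^4 ≡ 48 (mod 59)
30^8 ≡ 3 (mod 59)
30^16 ≡ 9 (mod 59)
30^29 = 30^(16+8+4+1) ≡ 58 (mod 59).
Result is 58 ≡ −1, so (30/59) = −1.

-1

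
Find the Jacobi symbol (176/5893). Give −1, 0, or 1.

-1

Pull out 2^4: since 5893 ≡ 5 (mod 8), (2/5893) = -1, so (2/5893)^4 = +1.
Reciprocity: 11 ≡ 3 and 5893 ≡ 1 (mod 4), so (11/5893) = +(5893/11).
Reduce top mod 11: now compute (8/11).
Pull out 2^3: since 11 ≡ 3 (mod 8), (2/11) = -1, so (2/11)^3 = -1.
Reached (1/11) = 1. Collecting the sign flips along the way, the symbol is -1.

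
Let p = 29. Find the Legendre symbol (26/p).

Euler's criterion: (26/29) ≡ 26^14 (mod 29).
26^2 ≡ 9 (mod 29)
26^4 ≡ 23 (mod 29)
26^8 ≡ 7 (mod 29)
26^14 = 26^(8+4+2) ≡ 28 (mod 29).
Result is 28 ≡ −1, so (26/29) = −1.

-1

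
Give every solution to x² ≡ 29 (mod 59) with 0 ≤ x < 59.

18, 41

Since 59 ≡ 3 (mod 4), a square root of 29 is 29^((59+1)/4) = 29^15 mod 59.
Repeated squaring: 29^2≡15, 29^4≡48, 29^8≡3 (mod 59).
29^15 = 29^(8+4+2+1) ≡ 41 (mod 59).
Check: 41² = 1681 ≡ 29 (mod 59). The two roots are 18 and 41.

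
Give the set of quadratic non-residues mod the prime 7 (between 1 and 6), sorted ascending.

Square k = 1,…,3 (k and 7−k give the same square):
1²=1, 2²=4, 3²≡2 (mod 7).
The residues are {1, 2, 4}; the non-residues are the remaining 3 nonzero classes.

3 5 6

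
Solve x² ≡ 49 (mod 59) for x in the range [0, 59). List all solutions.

Since 59 ≡ 3 (mod 4), a square root of 49 is 49^((59+1)/4) = 49^15 mod 59.
Repeated squaring: 49^2≡41, 49^4≡29, 49^8≡15 (mod 59).
49^15 = 49^(8+4+2+1) ≡ 7 (mod 59).
Check: 7² = 49 ≡ 49 (mod 59). The two roots are 7 and 52.

7, 52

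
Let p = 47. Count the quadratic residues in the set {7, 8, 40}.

2

(7/47) = +1 → QR.
(8/47) = +1 → QR.
(40/47) = -1 → non-residue.
Total quadratic residues among the 3: 2.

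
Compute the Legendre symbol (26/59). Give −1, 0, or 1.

1

Pull out 2: since 59 ≡ 3 (mod 8), (2/59) = -1.
Reciprocity: 13 ≡ 1 and 59 ≡ 3 (mod 4), so (13/59) = +(59/13).
Reduce top mod 13: now compute (7/13).
Reciprocity: 7 ≡ 3 and 13 ≡ 1 (mod 4), so (7/13) = +(13/7).
Reduce top mod 7: now compute (6/7).
Pull out 2: since 7 ≡ 7 (mod 8), (2/7) = +1.
Reciprocity: 3 ≡ 3 and 7 ≡ 3 (mod 4), so (3/7) = −(7/3).
Reduce top mod 3: now compute (1/3).
Reached (1/3) = 1. Collecting the sign flips along the way, the symbol is +1.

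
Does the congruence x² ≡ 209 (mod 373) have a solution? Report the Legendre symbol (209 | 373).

1

Reciprocity: 209 ≡ 1 and 373 ≡ 1 (mod 4), so (209/373) = +(373/209).
Reduce top mod 209: now compute (164/209).
Pull out 2^2: since 209 ≡ 1 (mod 8), (2/209) = +1, so (2/209)^2 = +1.
Reciprocity: 41 ≡ 1 and 209 ≡ 1 (mod 4), so (41/209) = +(209/41).
Reduce top mod 41: now compute (4/41).
Pull out 2^2: since 41 ≡ 1 (mod 8), (2/41) = +1, so (2/41)^2 = +1.
Reached (1/41) = 1. Collecting the sign flips along the way, the symbol is +1.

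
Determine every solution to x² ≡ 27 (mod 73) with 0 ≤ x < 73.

10, 63

73 ≡ 1 (mod 4), so we find a root by search.
Trying successive values, 10² = 100 ≡ 27 (mod 73). The other root is 73 − 10 = 63.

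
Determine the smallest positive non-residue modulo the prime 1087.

3

(2/1087) = +1, so 2 is a residue.
(3/1087) = −1, so 3 is the smallest positive non-residue mod 1087.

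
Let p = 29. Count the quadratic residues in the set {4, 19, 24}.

2

(4/29) = +1 → QR.
(19/29) = -1 → non-residue.
(24/29) = +1 → QR.
Total quadratic residues among the 3: 2.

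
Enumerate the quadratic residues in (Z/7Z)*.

1 2 4

Square k = 1,…,3 (k and 7−k give the same square):
1²=1, 2²=4, 3²≡2 (mod 7).
So the quadratic residues mod 7 are {1, 2, 4}.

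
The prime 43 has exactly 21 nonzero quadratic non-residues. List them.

2,3,5,7,8,12,18,19,20,22,26,27,28,29,30,32,33,34,37,39,42

Square k = 1,…,21 (k and 43−k give the same square):
1²=1, 2²=4, 3²=9, 4²=16, 5²=25, 6²=36, 7²≡6, 8²≡21, 9²≡38, 10²≡14, 11²≡35, 12²≡15, 13²≡40, 14²≡24, 15²≡10, 16²≡41, 17²≡31, 18²≡23, 19²≡17, 20²≡13, 21²≡11 (mod 43).
The residues are {1, 4, 6, 9, 10, 11, 13, 14, 15, 16, 17, 21, 23, 24, 25, 31, 35, 36, 38, 40, 41}; the non-residues are the remaining 21 nonzero classes.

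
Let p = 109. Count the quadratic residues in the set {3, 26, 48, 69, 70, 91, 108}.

4

(3/109) = +1 → QR.
(26/109) = +1 → QR.
(48/109) = +1 → QR.
(69/109) = -1 → non-residue.
(70/109) = -1 → non-residue.
(91/109) = -1 → non-residue.
(108/109) = +1 → QR.
Total quadratic residues among the 7: 4.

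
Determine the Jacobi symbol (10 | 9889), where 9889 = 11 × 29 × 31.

1

Pull out 2: since 9889 ≡ 1 (mod 8), (2/9889) = +1.
Reciprocity: 5 ≡ 1 and 9889 ≡ 1 (mod 4), so (5/9889) = +(9889/5).
Reduce top mod 5: now compute (4/5).
Pull out 2^2: since 5 ≡ 5 (mod 8), (2/5) = -1, so (2/5)^2 = +1.
Reached (1/5) = 1. Collecting the sign flips along the way, the symbol is +1.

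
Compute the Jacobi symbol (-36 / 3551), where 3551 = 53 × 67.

-1

First reduce: -36 ≡ 3515 (mod 3551).
Reciprocity: 3515 ≡ 3 and 3551 ≡ 3 (mod 4), so (3515/3551) = −(3551/3515).
Reduce top mod 3515: now compute (36/3515).
Pull out 2^2: since 3515 ≡ 3 (mod 8), (2/3515) = -1, so (2/3515)^2 = +1.
Reciprocity: 9 ≡ 1 and 3515 ≡ 3 (mod 4), so (9/3515) = +(3515/9).
Reduce top mod 9: now compute (5/9).
Reciprocity: 5 ≡ 1 and 9 ≡ 1 (mod 4), so (5/9) = +(9/5).
Reduce top mod 5: now compute (4/5).
Pull out 2^2: since 5 ≡ 5 (mod 8), (2/5) = -1, so (2/5)^2 = +1.
Reached (1/5) = 1. Collecting the sign flips along the way, the symbol is -1.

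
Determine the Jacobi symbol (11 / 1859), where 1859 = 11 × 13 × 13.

Reciprocity: 11 ≡ 3 and 1859 ≡ 3 (mod 4), so (11/1859) = −(1859/11).
Reduce top mod 11: now compute (0/11).
Top reduces to 0: gcd > 1, so the symbol is 0.

0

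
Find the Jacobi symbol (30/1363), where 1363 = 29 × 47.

Pull out 2: since 1363 ≡ 3 (mod 8), (2/1363) = -1.
Reciprocity: 15 ≡ 3 and 1363 ≡ 3 (mod 4), so (15/1363) = −(1363/15).
Reduce top mod 15: now compute (13/15).
Reciprocity: 13 ≡ 1 and 15 ≡ 3 (mod 4), so (13/15) = +(15/13).
Reduce top mod 13: now compute (2/13).
Pull out 2: since 13 ≡ 5 (mod 8), (2/13) = -1.
Reached (1/13) = 1. Collecting the sign flips along the way, the symbol is -1.

-1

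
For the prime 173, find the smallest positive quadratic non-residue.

2

(2/173) = −1, so 2 is the smallest positive non-residue mod 173.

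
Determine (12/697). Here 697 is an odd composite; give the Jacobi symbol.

1

Pull out 2^2: since 697 ≡ 1 (mod 8), (2/697) = +1, so (2/697)^2 = +1.
Reciprocity: 3 ≡ 3 and 697 ≡ 1 (mod 4), so (3/697) = +(697/3).
Reduce top mod 3: now compute (1/3).
Reached (1/3) = 1. Collecting the sign flips along the way, the symbol is +1.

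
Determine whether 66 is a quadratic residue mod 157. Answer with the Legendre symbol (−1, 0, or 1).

-1

Euler's criterion: (66/157) ≡ 66^78 (mod 157).
66^2 ≡ 117 (mod 157)
66^4 ≡ 30 (mod 157)
66^8 ≡ 115 (mod 157)
66^16 ≡ 37 (mod 157)
66^32 ≡ 113 (mod 157)
66^64 ≡ 52 (mod 157)
66^78 = 66^(64+8+4+2) ≡ 156 (mod 157).
Result is 156 ≡ −1, so (66/157) = −1.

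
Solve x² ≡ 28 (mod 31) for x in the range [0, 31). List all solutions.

11, 20

Since 31 ≡ 3 (mod 4), a square root of 28 is 28^((31+1)/4) = 28^8 mod 31.
Repeated squaring: 28^2≡9, 28^4≡19, 28^8≡20 (mod 31).
28^8 = 28^(8) ≡ 20 (mod 31).
Check: 20² = 400 ≡ 28 (mod 31). The two roots are 11 and 20.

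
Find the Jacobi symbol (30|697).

Pull out 2: since 697 ≡ 1 (mod 8), (2/697) = +1.
Reciprocity: 15 ≡ 3 and 697 ≡ 1 (mod 4), so (15/697) = +(697/15).
Reduce top mod 15: now compute (7/15).
Reciprocity: 7 ≡ 3 and 15 ≡ 3 (mod 4), so (7/15) = −(15/7).
Reduce top mod 7: now compute (1/7).
Reached (1/7) = 1. Collecting the sign flips along the way, the symbol is -1.

-1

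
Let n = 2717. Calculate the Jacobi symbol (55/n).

Reciprocity: 55 ≡ 3 and 2717 ≡ 1 (mod 4), so (55/2717) = +(2717/55).
Reduce top mod 55: now compute (22/55).
Pull out 2: since 55 ≡ 7 (mod 8), (2/55) = +1.
Reciprocity: 11 ≡ 3 and 55 ≡ 3 (mod 4), so (11/55) = −(55/11).
Reduce top mod 11: now compute (0/11).
Top reduces to 0: gcd > 1, so the symbol is 0.

0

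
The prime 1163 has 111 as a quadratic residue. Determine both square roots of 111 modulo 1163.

Since 1163 ≡ 3 (mod 4), a square root of 111 is 111^((1163+1)/4) = 111^291 mod 1163.
Repeated squaring: 111^2≡691, 111^4≡651, 111^8≡469, 111^16≡154, 111^32≡456, 111^64≡922, 111^128≡1094, 111^256≡109 (mod 1163).
111^291 = 111^(256+32+2+1) ≡ 1103 (mod 1163).
Check: 1103² = 1216609 ≡ 111 (mod 1163). The two roots are 60 and 1103.

60, 1103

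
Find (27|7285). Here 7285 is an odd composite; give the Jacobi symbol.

1

Reciprocity: 27 ≡ 3 and 7285 ≡ 1 (mod 4), so (27/7285) = +(7285/27).
Reduce top mod 27: now compute (22/27).
Pull out 2: since 27 ≡ 3 (mod 8), (2/27) = -1.
Reciprocity: 11 ≡ 3 and 27 ≡ 3 (mod 4), so (11/27) = −(27/11).
Reduce top mod 11: now compute (5/11).
Reciprocity: 5 ≡ 1 and 11 ≡ 3 (mod 4), so (5/11) = +(11/5).
Reduce top mod 5: now compute (1/5).
Reached (1/5) = 1. Collecting the sign flips along the way, the symbol is +1.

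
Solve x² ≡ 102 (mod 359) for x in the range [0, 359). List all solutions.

Since 359 ≡ 3 (mod 4), a square root of 102 is 102^((359+1)/4) = 102^90 mod 359.
Repeated squaring: 102^2≡352, 102^4≡49, 102^8≡247, 102^16≡338, 102^32≡82, 102^64≡262 (mod 359).
102^90 = 102^(64+16+8+2) ≡ 176 (mod 359).
Check: 176² = 30976 ≡ 102 (mod 359). The two roots are 176 and 183.

176, 183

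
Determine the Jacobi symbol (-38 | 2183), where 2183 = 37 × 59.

1

First reduce: -38 ≡ 2145 (mod 2183).
Reciprocity: 2145 ≡ 1 and 2183 ≡ 3 (mod 4), so (2145/2183) = +(2183/2145).
Reduce top mod 2145: now compute (38/2145).
Pull out 2: since 2145 ≡ 1 (mod 8), (2/2145) = +1.
Reciprocity: 19 ≡ 3 and 2145 ≡ 1 (mod 4), so (19/2145) = +(2145/19).
Reduce top mod 19: now compute (17/19).
Reciprocity: 17 ≡ 1 and 19 ≡ 3 (mod 4), so (17/19) = +(19/17).
Reduce top mod 17: now compute (2/17).
Pull out 2: since 17 ≡ 1 (mod 8), (2/17) = +1.
Reached (1/17) = 1. Collecting the sign flips along the way, the symbol is +1.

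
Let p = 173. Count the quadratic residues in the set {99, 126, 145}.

(99/173) = -1 → non-residue.
(126/173) = +1 → QR.
(145/173) = -1 → non-residue.
Total quadratic residues among the 3: 1.

1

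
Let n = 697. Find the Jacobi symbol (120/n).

Pull out 2^3: since 697 ≡ 1 (mod 8), (2/697) = +1, so (2/697)^3 = +1.
Reciprocity: 15 ≡ 3 and 697 ≡ 1 (mod 4), so (15/697) = +(697/15).
Reduce top mod 15: now compute (7/15).
Reciprocity: 7 ≡ 3 and 15 ≡ 3 (mod 4), so (7/15) = −(15/7).
Reduce top mod 7: now compute (1/7).
Reached (1/7) = 1. Collecting the sign flips along the way, the symbol is -1.

-1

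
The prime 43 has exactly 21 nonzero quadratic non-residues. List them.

Square k = 1,…,21 (k and 43−k give the same square):
1²=1, 2²=4, 3²=9, 4²=16, 5²=25, 6²=36, 7²≡6, 8²≡21, 9²≡38, 10²≡14, 11²≡35, 12²≡15, 13²≡40, 14²≡24, 15²≡10, 16²≡41, 17²≡31, 18²≡23, 19²≡17, 20²≡13, 21²≡11 (mod 43).
The residues are {1, 4, 6, 9, 10, 11, 13, 14, 15, 16, 17, 21, 23, 24, 25, 31, 35, 36, 38, 40, 41}; the non-residues are the remaining 21 nonzero classes.

2,3,5,7,8,12,18,19,20,22,26,27,28,29,30,32,33,34,37,39,42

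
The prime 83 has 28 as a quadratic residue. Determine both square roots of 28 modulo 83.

32, 51

Since 83 ≡ 3 (mod 4), a square root of 28 is 28^((83+1)/4) = 28^21 mod 83.
Repeated squaring: 28^2≡37, 28^4≡41, 28^8≡21, 28^16≡26 (mod 83).
28^21 = 28^(16+4+1) ≡ 51 (mod 83).
Check: 51² = 2601 ≡ 28 (mod 83). The two roots are 32 and 51.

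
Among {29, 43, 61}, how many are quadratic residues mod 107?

(29/107) = +1 → QR.
(43/107) = -1 → non-residue.
(61/107) = +1 → QR.
Total quadratic residues among the 3: 2.

2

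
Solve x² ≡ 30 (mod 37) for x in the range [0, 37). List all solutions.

37 ≡ 1 (mod 4), so we find a root by search.
Trying successive values, 17² = 289 ≡ 30 (mod 37). The other root is 37 − 17 = 20.

17, 20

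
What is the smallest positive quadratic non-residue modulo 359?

(2/359) = +1, so 2 is a residue.
(3/359) = +1, so 3 is a residue.
(4/359) = +1, so 4 is a residue.
(5/359) = +1, so 5 is a residue.
(6/359) = +1, so 6 is a residue.
(7/359) = −1, so 7 is the smallest positive non-residue mod 359.

7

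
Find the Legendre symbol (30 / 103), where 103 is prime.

Euler's criterion: (30/103) ≡ 30^51 (mod 103).
30^2 ≡ 76 (mod 103)
30^4 ≡ 8 (mod 103)
30^8 ≡ 64 (mod 103)
30^16 ≡ 79 (mod 103)
30^32 ≡ 61 (mod 103)
30^51 = 30^(32+16+2+1) ≡ 1 (mod 103).
Result is 1, so (30/103) = 1.

1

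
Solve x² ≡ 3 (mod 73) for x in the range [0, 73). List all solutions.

73 ≡ 1 (mod 4), so we find a root by search.
Trying successive values, 21² = 441 ≡ 3 (mod 73). The other root is 73 − 21 = 52.

21, 52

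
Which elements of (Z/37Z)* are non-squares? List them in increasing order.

Square k = 1,…,18 (k and 37−k give the same square):
1²=1, 2²=4, 3²=9, 4²=16, 5²=25, 6²=36, 7²≡12, 8²≡27, 9²≡7, 10²≡26, 11²≡10, 12²≡33, 13²≡21, 14²≡11, 15²≡3, 16²≡34, 17²≡30, 18²≡28 (mod 37).
The residues are {1, 3, 4, 7, 9, 10, 11, 12, 16, 21, 25, 26, 27, 28, 30, 33, 34, 36}; the non-residues are the remaining 18 nonzero classes.

2 5 6 8 13 14 15 17 18 19 20 22 23 24 29 31 32 35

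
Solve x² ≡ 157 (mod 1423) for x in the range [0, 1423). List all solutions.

Since 1423 ≡ 3 (mod 4), a square root of 157 is 157^((1423+1)/4) = 157^356 mod 1423.
Repeated squaring: 157^2≡458, 157^4≡583, 157^8≡1215, 157^16≡574, 157^32≡763, 157^64≡162, 157^128≡630, 157^256≡1306 (mod 1423).
157^356 = 157^(256+64+32+4) ≡ 364 (mod 1423).
Check: 364² = 132496 ≡ 157 (mod 1423). The two roots are 364 and 1059.

364, 1059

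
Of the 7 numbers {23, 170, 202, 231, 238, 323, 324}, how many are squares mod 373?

(23/373) = -1 → non-residue.
(170/373) = +1 → QR.
(202/373) = -1 → non-residue.
(231/373) = -1 → non-residue.
(238/373) = -1 → non-residue.
(323/373) = -1 → non-residue.
(324/373) = +1 → QR.
Total quadratic residues among the 7: 2.

2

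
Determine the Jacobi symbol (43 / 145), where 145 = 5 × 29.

1

Reciprocity: 43 ≡ 3 and 145 ≡ 1 (mod 4), so (43/145) = +(145/43).
Reduce top mod 43: now compute (16/43).
Pull out 2^4: since 43 ≡ 3 (mod 8), (2/43) = -1, so (2/43)^4 = +1.
Reached (1/43) = 1. Collecting the sign flips along the way, the symbol is +1.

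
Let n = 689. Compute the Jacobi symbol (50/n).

Pull out 2: since 689 ≡ 1 (mod 8), (2/689) = +1.
Reciprocity: 25 ≡ 1 and 689 ≡ 1 (mod 4), so (25/689) = +(689/25).
Reduce top mod 25: now compute (14/25).
Pull out 2: since 25 ≡ 1 (mod 8), (2/25) = +1.
Reciprocity: 7 ≡ 3 and 25 ≡ 1 (mod 4), so (7/25) = +(25/7).
Reduce top mod 7: now compute (4/7).
Pull out 2^2: since 7 ≡ 7 (mod 8), (2/7) = +1, so (2/7)^2 = +1.
Reached (1/7) = 1. Collecting the sign flips along the way, the symbol is +1.

1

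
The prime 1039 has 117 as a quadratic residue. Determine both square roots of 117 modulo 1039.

Since 1039 ≡ 3 (mod 4), a square root of 117 is 117^((1039+1)/4) = 117^260 mod 1039.
Repeated squaring: 117^2≡182, 117^4≡915, 117^8≡830, 117^16≡43, 117^32≡810, 117^64≡491, 117^128≡33, 117^256≡50 (mod 1039).
117^260 = 117^(256+4) ≡ 34 (mod 1039).
Check: 34² = 1156 ≡ 117 (mod 1039). The two roots are 34 and 1005.

34, 1005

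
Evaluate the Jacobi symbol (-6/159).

First reduce: -6 ≡ 153 (mod 159).
Reciprocity: 153 ≡ 1 and 159 ≡ 3 (mod 4), so (153/159) = +(159/153).
Reduce top mod 153: now compute (6/153).
Pull out 2: since 153 ≡ 1 (mod 8), (2/153) = +1.
Reciprocity: 3 ≡ 3 and 153 ≡ 1 (mod 4), so (3/153) = +(153/3).
Reduce top mod 3: now compute (0/3).
Top reduces to 0: gcd > 1, so the symbol is 0.

0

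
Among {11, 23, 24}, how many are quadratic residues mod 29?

2

(11/29) = -1 → non-residue.
(23/29) = +1 → QR.
(24/29) = +1 → QR.
Total quadratic residues among the 3: 2.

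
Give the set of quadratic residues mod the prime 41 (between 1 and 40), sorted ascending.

Square k = 1,…,20 (k and 41−k give the same square):
1²=1, 2²=4, 3²=9, 4²=16, 5²=25, 6²=36, 7²≡8, 8²≡23, 9²≡40, 10²≡18, 11²≡39, 12²≡21, 13²≡5, 14²≡32, 15²≡20, 16²≡10, 17²≡2, 18²≡37, 19²≡33, 20²≡31 (mod 41).
So the quadratic residues mod 41 are {1, 2, 4, 5, 8, 9, 10, 16, 18, 20, 21, 23, 25, 31, 32, 33, 36, 37, 39, 40}.

1 2 4 5 8 9 10 16 18 20 21 23 25 31 32 33 36 37 39 40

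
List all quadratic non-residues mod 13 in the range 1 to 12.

Square k = 1,…,6 (k and 13−k give the same square):
1²=1, 2²=4, 3²=9, 4²≡3, 5²≡12, 6²≡10 (mod 13).
The residues are {1, 3, 4, 9, 10, 12}; the non-residues are the remaining 6 nonzero classes.

2 5 6 7 8 11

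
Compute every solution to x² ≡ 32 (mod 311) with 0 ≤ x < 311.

Since 311 ≡ 3 (mod 4), a square root of 32 is 32^((311+1)/4) = 32^78 mod 311.
Repeated squaring: 32^2≡91, 32^4≡195, 32^8≡83, 32^16≡47, 32^32≡32, 32^64≡91 (mod 311).
32^78 = 32^(64+8+4+2) ≡ 47 (mod 311).
Check: 47² = 2209 ≡ 32 (mod 311). The two roots are 47 and 264.

47, 264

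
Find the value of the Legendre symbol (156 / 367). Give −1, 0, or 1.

Pull out 2^2: since 367 ≡ 7 (mod 8), (2/367) = +1, so (2/367)^2 = +1.
Reciprocity: 39 ≡ 3 and 367 ≡ 3 (mod 4), so (39/367) = −(367/39).
Reduce top mod 39: now compute (16/39).
Pull out 2^4: since 39 ≡ 7 (mod 8), (2/39) = +1, so (2/39)^4 = +1.
Reached (1/39) = 1. Collecting the sign flips along the way, the symbol is -1.

-1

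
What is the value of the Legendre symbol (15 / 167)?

-1

Reciprocity: 15 ≡ 3 and 167 ≡ 3 (mod 4), so (15/167) = −(167/15).
Reduce top mod 15: now compute (2/15).
Pull out 2: since 15 ≡ 7 (mod 8), (2/15) = +1.
Reached (1/15) = 1. Collecting the sign flips along the way, the symbol is -1.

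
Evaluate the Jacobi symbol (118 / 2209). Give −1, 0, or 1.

Pull out 2: since 2209 ≡ 1 (mod 8), (2/2209) = +1.
Reciprocity: 59 ≡ 3 and 2209 ≡ 1 (mod 4), so (59/2209) = +(2209/59).
Reduce top mod 59: now compute (26/59).
Pull out 2: since 59 ≡ 3 (mod 8), (2/59) = -1.
Reciprocity: 13 ≡ 1 and 59 ≡ 3 (mod 4), so (13/59) = +(59/13).
Reduce top mod 13: now compute (7/13).
Reciprocity: 7 ≡ 3 and 13 ≡ 1 (mod 4), so (7/13) = +(13/7).
Reduce top mod 7: now compute (6/7).
Pull out 2: since 7 ≡ 7 (mod 8), (2/7) = +1.
Reciprocity: 3 ≡ 3 and 7 ≡ 3 (mod 4), so (3/7) = −(7/3).
Reduce top mod 3: now compute (1/3).
Reached (1/3) = 1. Collecting the sign flips along the way, the symbol is +1.

1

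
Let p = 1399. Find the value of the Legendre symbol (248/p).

Pull out 2^3: since 1399 ≡ 7 (mod 8), (2/1399) = +1, so (2/1399)^3 = +1.
Reciprocity: 31 ≡ 3 and 1399 ≡ 3 (mod 4), so (31/1399) = −(1399/31).
Reduce top mod 31: now compute (4/31).
Pull out 2^2: since 31 ≡ 7 (mod 8), (2/31) = +1, so (2/31)^2 = +1.
Reached (1/31) = 1. Collecting the sign flips along the way, the symbol is -1.

-1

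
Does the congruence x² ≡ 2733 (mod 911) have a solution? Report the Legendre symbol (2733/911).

First reduce: 2733 ≡ 0 (mod 911).
Top reduces to 0: gcd > 1, so the symbol is 0.

0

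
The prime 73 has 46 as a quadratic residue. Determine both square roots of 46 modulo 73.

22, 51

73 ≡ 1 (mod 4), so we find a root by search.
Trying successive values, 22² = 484 ≡ 46 (mod 73). The other root is 73 − 22 = 51.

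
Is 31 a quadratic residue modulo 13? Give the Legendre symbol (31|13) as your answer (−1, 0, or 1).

-1

Euler's criterion: (31/13) ≡ 5^6 (mod 13).
5^2 ≡ 12 (mod 13)
5^4 ≡ 1 (mod 13)
5^6 = 5^(4+2) ≡ 12 (mod 13).
Result is 12 ≡ −1, so (31/13) = −1.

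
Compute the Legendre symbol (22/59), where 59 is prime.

Euler's criterion: (22/59) ≡ 22^29 (mod 59).
22^2 ≡ 12 (mod 59)
22^4 ≡ 26 (mod 59)
22^8 ≡ 27 (mod 59)
22^16 ≡ 21 (mod 59)
22^29 = 22^(16+8+4+1) ≡ 1 (mod 59).
Result is 1, so (22/59) = 1.

1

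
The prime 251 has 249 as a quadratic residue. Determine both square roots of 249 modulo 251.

Since 251 ≡ 3 (mod 4), a square root of 249 is 249^((251+1)/4) = 249^63 mod 251.
Repeated squaring: 249^2≡4, 249^4≡16, 249^8≡5, 249^16≡25, 249^32≡123 (mod 251).
249^63 = 249^(32+16+8+4+2+1) ≡ 91 (mod 251).
Check: 91² = 8281 ≡ 249 (mod 251). The two roots are 91 and 160.

91, 160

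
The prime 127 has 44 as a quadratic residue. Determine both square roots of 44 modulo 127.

60, 67

Since 127 ≡ 3 (mod 4), a square root of 44 is 44^((127+1)/4) = 44^32 mod 127.
Repeated squaring: 44^2≡31, 44^4≡72, 44^8≡104, 44^16≡21, 44^32≡60 (mod 127).
44^32 = 44^(32) ≡ 60 (mod 127).
Check: 60² = 3600 ≡ 44 (mod 127). The two roots are 60 and 67.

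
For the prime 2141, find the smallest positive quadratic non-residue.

2

(2/2141) = −1, so 2 is the smallest positive non-residue mod 2141.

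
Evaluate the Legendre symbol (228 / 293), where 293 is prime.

Euler's criterion: (228/293) ≡ 228^146 (mod 293).
228^2 ≡ 123 (mod 293)
228^4 ≡ 186 (mod 293)
228^8 ≡ 22 (mod 293)
228^16 ≡ 191 (mod 293)
228^32 ≡ 149 (mod 293)
228^64 ≡ 226 (mod 293)
228^128 ≡ 94 (mod 293)
228^146 = 228^(128+16+2) ≡ 1 (mod 293).
Result is 1, so (228/293) = 1.

1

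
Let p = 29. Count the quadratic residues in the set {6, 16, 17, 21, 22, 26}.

3

(6/29) = +1 → QR.
(16/29) = +1 → QR.
(17/29) = -1 → non-residue.
(21/29) = -1 → non-residue.
(22/29) = +1 → QR.
(26/29) = -1 → non-residue.
Total quadratic residues among the 6: 3.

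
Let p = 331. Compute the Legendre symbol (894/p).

Euler's criterion: (894/331) ≡ 232^165 (mod 331).
232^2 ≡ 202 (mod 331)
232^4 ≡ 91 (mod 331)
232^8 ≡ 6 (mod 331)
232^16 ≡ 36 (mod 331)
232^32 ≡ 303 (mod 331)
232^64 ≡ 122 (mod 331)
232^128 ≡ 320 (mod 331)
232^165 = 232^(128+32+4+1) ≡ 1 (mod 331).
Result is 1, so (894/331) = 1.

1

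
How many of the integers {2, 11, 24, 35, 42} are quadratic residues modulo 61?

(2/61) = -1 → non-residue.
(11/61) = -1 → non-residue.
(24/61) = -1 → non-residue.
(35/61) = -1 → non-residue.
(42/61) = +1 → QR.
Total quadratic residues among the 5: 1.

1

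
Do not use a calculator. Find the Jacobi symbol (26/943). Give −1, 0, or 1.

Pull out 2: since 943 ≡ 7 (mod 8), (2/943) = +1.
Reciprocity: 13 ≡ 1 and 943 ≡ 3 (mod 4), so (13/943) = +(943/13).
Reduce top mod 13: now compute (7/13).
Reciprocity: 7 ≡ 3 and 13 ≡ 1 (mod 4), so (7/13) = +(13/7).
Reduce top mod 7: now compute (6/7).
Pull out 2: since 7 ≡ 7 (mod 8), (2/7) = +1.
Reciprocity: 3 ≡ 3 and 7 ≡ 3 (mod 4), so (3/7) = −(7/3).
Reduce top mod 3: now compute (1/3).
Reached (1/3) = 1. Collecting the sign flips along the way, the symbol is -1.

-1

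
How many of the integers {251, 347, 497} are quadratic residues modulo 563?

3

(251/563) = +1 → QR.
(347/563) = +1 → QR.
(497/563) = +1 → QR.
Total quadratic residues among the 3: 3.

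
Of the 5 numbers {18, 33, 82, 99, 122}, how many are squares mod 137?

(18/137) = +1 → QR.
(33/137) = -1 → non-residue.
(82/137) = -1 → non-residue.
(99/137) = +1 → QR.
(122/137) = +1 → QR.
Total quadratic residues among the 5: 3.

3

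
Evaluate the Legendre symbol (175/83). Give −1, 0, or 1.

Euler's criterion: (175/83) ≡ 9^41 (mod 83).
9^2 ≡ 81 (mod 83)
9^4 ≡ 4 (mod 83)
9^8 ≡ 16 (mod 83)
9^16 ≡ 7 (mod 83)
9^32 ≡ 49 (mod 83)
9^41 = 9^(32+8+1) ≡ 1 (mod 83).
Result is 1, so (175/83) = 1.

1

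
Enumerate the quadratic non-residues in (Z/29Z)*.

Square k = 1,…,14 (k and 29−k give the same square):
1²=1, 2²=4, 3²=9, 4²=16, 5²=25, 6²≡7, 7²≡20, 8²≡6, 9²≡23, 10²≡13, 11²≡5, 12²≡28, 13²≡24, 14²≡22 (mod 29).
The residues are {1, 4, 5, 6, 7, 9, 13, 16, 20, 22, 23, 24, 25, 28}; the non-residues are the remaining 14 nonzero classes.

2, 3, 8, 10, 11, 12, 14, 15, 17, 18, 19, 21, 26, 27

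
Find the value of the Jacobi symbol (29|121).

Reciprocity: 29 ≡ 1 and 121 ≡ 1 (mod 4), so (29/121) = +(121/29).
Reduce top mod 29: now compute (5/29).
Reciprocity: 5 ≡ 1 and 29 ≡ 1 (mod 4), so (5/29) = +(29/5).
Reduce top mod 5: now compute (4/5).
Pull out 2^2: since 5 ≡ 5 (mod 8), (2/5) = -1, so (2/5)^2 = +1.
Reached (1/5) = 1. Collecting the sign flips along the way, the symbol is +1.

1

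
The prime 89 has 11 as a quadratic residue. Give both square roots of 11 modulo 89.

89 ≡ 1 (mod 4), so we find a root by search.
Trying successive values, 10² = 100 ≡ 11 (mod 89). The other root is 89 − 10 = 79.

10, 79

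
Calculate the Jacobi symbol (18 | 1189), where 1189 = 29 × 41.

-1

Pull out 2: since 1189 ≡ 5 (mod 8), (2/1189) = -1.
Reciprocity: 9 ≡ 1 and 1189 ≡ 1 (mod 4), so (9/1189) = +(1189/9).
Reduce top mod 9: now compute (1/9).
Reached (1/9) = 1. Collecting the sign flips along the way, the symbol is -1.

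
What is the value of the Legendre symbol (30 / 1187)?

1

Euler's criterion: (30/1187) ≡ 30^593 (mod 1187).
30^2 ≡ 900 (mod 1187)
30^4 ≡ 466 (mod 1187)
30^8 ≡ 1122 (mod 1187)
30^16 ≡ 664 (mod 1187)
30^32 ≡ 519 (mod 1187)
30^64 ≡ 1099 (mod 1187)
30^128 ≡ 622 (mod 1187)
30^256 ≡ 1109 (mod 1187)
30^512 ≡ 149 (mod 1187)
30^593 = 30^(512+64+16+1) ≡ 1 (mod 1187).
Result is 1, so (30/1187) = 1.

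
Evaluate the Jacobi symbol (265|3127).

0

Reciprocity: 265 ≡ 1 and 3127 ≡ 3 (mod 4), so (265/3127) = +(3127/265).
Reduce top mod 265: now compute (212/265).
Pull out 2^2: since 265 ≡ 1 (mod 8), (2/265) = +1, so (2/265)^2 = +1.
Reciprocity: 53 ≡ 1 and 265 ≡ 1 (mod 4), so (53/265) = +(265/53).
Reduce top mod 53: now compute (0/53).
Top reduces to 0: gcd > 1, so the symbol is 0.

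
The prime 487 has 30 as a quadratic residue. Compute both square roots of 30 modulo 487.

70, 417

Since 487 ≡ 3 (mod 4), a square root of 30 is 30^((487+1)/4) = 30^122 mod 487.
Repeated squaring: 30^2≡413, 30^4≡119, 30^8≡38, 30^16≡470, 30^32≡289, 30^64≡244 (mod 487).
30^122 = 30^(64+32+16+8+2) ≡ 70 (mod 487).
Check: 70² = 4900 ≡ 30 (mod 487). The two roots are 70 and 417.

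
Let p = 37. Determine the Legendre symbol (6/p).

Pull out 2: since 37 ≡ 5 (mod 8), (2/37) = -1.
Reciprocity: 3 ≡ 3 and 37 ≡ 1 (mod 4), so (3/37) = +(37/3).
Reduce top mod 3: now compute (1/3).
Reached (1/3) = 1. Collecting the sign flips along the way, the symbol is -1.

-1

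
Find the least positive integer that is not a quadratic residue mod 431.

(2/431) = +1, so 2 is a residue.
(3/431) = +1, so 3 is a residue.
(4/431) = +1, so 4 is a residue.
(5/431) = +1, so 5 is a residue.
(6/431) = +1, so 6 is a residue.
(7/431) = −1, so 7 is the smallest positive non-residue mod 431.

7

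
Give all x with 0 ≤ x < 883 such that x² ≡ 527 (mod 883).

424, 459

Since 883 ≡ 3 (mod 4), a square root of 527 is 527^((883+1)/4) = 527^221 mod 883.
Repeated squaring: 527^2≡467, 527^4≡871, 527^8≡144, 527^16≡427, 527^32≡431, 527^64≡331, 527^128≡69 (mod 883).
527^221 = 527^(128+64+16+8+4+1) ≡ 424 (mod 883).
Check: 424² = 179776 ≡ 527 (mod 883). The two roots are 424 and 459.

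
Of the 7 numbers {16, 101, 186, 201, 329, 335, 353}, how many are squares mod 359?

(16/359) = +1 → QR.
(101/359) = +1 → QR.
(186/359) = -1 → non-residue.
(201/359) = -1 → non-residue.
(329/359) = -1 → non-residue.
(335/359) = -1 → non-residue.
(353/359) = -1 → non-residue.
Total quadratic residues among the 7: 2.

2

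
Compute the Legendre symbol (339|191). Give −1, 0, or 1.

-1

Euler's criterion: (339/191) ≡ 148^95 (mod 191).
148^2 ≡ 130 (mod 191)
148^4 ≡ 92 (mod 191)
148^8 ≡ 60 (mod 191)
148^16 ≡ 162 (mod 191)
148^32 ≡ 77 (mod 191)
148^64 ≡ 8 (mod 191)
148^95 = 148^(64+16+8+4+2+1) ≡ 190 (mod 191).
Result is 190 ≡ −1, so (339/191) = −1.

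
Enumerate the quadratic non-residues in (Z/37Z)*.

Square k = 1,…,18 (k and 37−k give the same square):
1²=1, 2²=4, 3²=9, 4²=16, 5²=25, 6²=36, 7²≡12, 8²≡27, 9²≡7, 10²≡26, 11²≡10, 12²≡33, 13²≡21, 14²≡11, 15²≡3, 16²≡34, 17²≡30, 18²≡28 (mod 37).
The residues are {1, 3, 4, 7, 9, 10, 11, 12, 16, 21, 25, 26, 27, 28, 30, 33, 34, 36}; the non-residues are the remaining 18 nonzero classes.

2, 5, 6, 8, 13, 14, 15, 17, 18, 19, 20, 22, 23, 24, 29, 31, 32, 35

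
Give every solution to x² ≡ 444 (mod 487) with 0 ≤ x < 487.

159, 328

Since 487 ≡ 3 (mod 4), a square root of 444 is 444^((487+1)/4) = 444^122 mod 487.
Repeated squaring: 444^2≡388, 444^4≡61, 444^8≡312, 444^16≡431, 444^32≡214, 444^64≡18 (mod 487).
444^122 = 444^(64+32+16+8+2) ≡ 328 (mod 487).
Check: 328² = 107584 ≡ 444 (mod 487). The two roots are 159 and 328.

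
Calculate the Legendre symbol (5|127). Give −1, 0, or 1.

-1

Euler's criterion: (5/127) ≡ 5^63 (mod 127).
5^2 ≡ 25 (mod 127)
5^4 ≡ 117 (mod 127)
5^8 ≡ 100 (mod 127)
5^16 ≡ 94 (mod 127)
5^32 ≡ 73 (mod 127)
5^63 = 5^(32+16+8+4+2+1) ≡ 126 (mod 127).
Result is 126 ≡ −1, so (5/127) = −1.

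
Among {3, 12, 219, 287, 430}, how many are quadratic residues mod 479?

3

(3/479) = +1 → QR.
(12/479) = +1 → QR.
(219/479) = +1 → QR.
(287/479) = -1 → non-residue.
(430/479) = -1 → non-residue.
Total quadratic residues among the 5: 3.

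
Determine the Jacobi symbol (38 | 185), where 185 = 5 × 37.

-1

Pull out 2: since 185 ≡ 1 (mod 8), (2/185) = +1.
Reciprocity: 19 ≡ 3 and 185 ≡ 1 (mod 4), so (19/185) = +(185/19).
Reduce top mod 19: now compute (14/19).
Pull out 2: since 19 ≡ 3 (mod 8), (2/19) = -1.
Reciprocity: 7 ≡ 3 and 19 ≡ 3 (mod 4), so (7/19) = −(19/7).
Reduce top mod 7: now compute (5/7).
Reciprocity: 5 ≡ 1 and 7 ≡ 3 (mod 4), so (5/7) = +(7/5).
Reduce top mod 5: now compute (2/5).
Pull out 2: since 5 ≡ 5 (mod 8), (2/5) = -1.
Reached (1/5) = 1. Collecting the sign flips along the way, the symbol is -1.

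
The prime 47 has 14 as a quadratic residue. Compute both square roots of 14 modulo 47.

Since 47 ≡ 3 (mod 4), a square root of 14 is 14^((47+1)/4) = 14^12 mod 47.
Repeated squaring: 14^2≡8, 14^4≡17, 14^8≡7 (mod 47).
14^12 = 14^(8+4) ≡ 25 (mod 47).
Check: 25² = 625 ≡ 14 (mod 47). The two roots are 22 and 25.

22, 25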